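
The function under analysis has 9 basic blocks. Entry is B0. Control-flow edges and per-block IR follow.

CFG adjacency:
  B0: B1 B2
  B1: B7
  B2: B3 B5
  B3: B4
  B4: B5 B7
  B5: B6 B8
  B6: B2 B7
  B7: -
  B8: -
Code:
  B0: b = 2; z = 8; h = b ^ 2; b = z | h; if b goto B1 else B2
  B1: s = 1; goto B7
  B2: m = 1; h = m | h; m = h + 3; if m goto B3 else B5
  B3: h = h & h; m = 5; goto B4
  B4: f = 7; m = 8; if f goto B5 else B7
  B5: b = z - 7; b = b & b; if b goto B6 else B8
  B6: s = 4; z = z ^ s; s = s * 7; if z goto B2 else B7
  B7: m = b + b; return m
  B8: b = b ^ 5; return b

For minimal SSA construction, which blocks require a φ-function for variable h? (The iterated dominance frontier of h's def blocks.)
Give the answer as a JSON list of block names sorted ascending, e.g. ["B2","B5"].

idom tree: B1←B0 B2←B0 B3←B2 B4←B3 B5←B2 B6←B5 B7←B0 B8←B5
Join-block Dom:
  B2: preds {B0,B6}: {B0} ∩ {B0,B2,B5,B6} = {B0}; idom=B0
  B5: preds {B2,B4}: {B0,B2} ∩ {B0,B2,B3,B4} = {B0,B2}; idom=B2
  B7: preds {B1,B4,B6}: {B0,B1} ∩ {B0,B2,B3,B4} ∩ {B0,B2,B5,B6} = {B0}; idom=B0

Frontier:
  join B2 pred B0: · stop@B0
  join B2 pred B6: B6→B5→B2 stop@B0
  join B5 pred B2: · stop@B2
  join B5 pred B4: B4→B3 stop@B2
  join B7 pred B1: B1 stop@B0
  join B7 pred B4: B4→B3→B2 stop@B0
  join B7 pred B6: B6→B5→B2 stop@B0
  B0 → ∅
  B1 → {B7}
  B2 → {B2,B7}
  B3 → {B5,B7}
  B4 → {B5,B7}
  B5 → {B2,B7}
  B6 → {B2,B7}
  B7 → ∅
  B8 → ∅

φ for h: defs {B0,B2,B3}
  DF⁺ = {B2,B5,B7}

Answer: ["B2", "B5", "B7"]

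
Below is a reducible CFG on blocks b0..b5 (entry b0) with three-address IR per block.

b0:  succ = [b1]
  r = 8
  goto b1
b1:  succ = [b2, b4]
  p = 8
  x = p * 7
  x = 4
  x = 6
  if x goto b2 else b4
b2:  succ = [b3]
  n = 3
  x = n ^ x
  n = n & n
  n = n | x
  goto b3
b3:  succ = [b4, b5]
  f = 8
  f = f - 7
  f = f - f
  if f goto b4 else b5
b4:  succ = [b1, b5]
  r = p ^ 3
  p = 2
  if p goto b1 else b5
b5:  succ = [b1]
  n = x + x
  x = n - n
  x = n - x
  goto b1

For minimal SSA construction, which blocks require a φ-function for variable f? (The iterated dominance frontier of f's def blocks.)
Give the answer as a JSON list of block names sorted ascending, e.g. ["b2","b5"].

Answer: ["b1", "b4", "b5"]

Analysis:
idom tree: b1←b0 b2←b1 b3←b2 b4←b1 b5←b1
Join-block Dom:
  b1: preds {b0,b4,b5}: {b0} ∩ {b0,b1,b4} ∩ {b0,b1,b5} = {b0}; idom=b0
  b4: preds {b1,b3}: {b0,b1} ∩ {b0,b1,b2,b3} = {b0,b1}; idom=b1
  b5: preds {b3,b4}: {b0,b1,b2,b3} ∩ {b0,b1,b4} = {b0,b1}; idom=b1

DF walk-up:
  b1←b0: walk · to b0
  b1←b4: walk b4→b1 to b0
  b1←b5: walk b5→b1 to b0
  b4←b1: walk · to b1
  b4←b3: walk b3→b2 to b1
  b5←b3: walk b3→b2 to b1
  b5←b4: walk b4 to b1
  DF(b0)=∅
  DF(b1)={b1}
  DF(b2)={b4,b5}
  DF(b3)={b4,b5}
  DF(b4)={b1,b5}
  DF(b5)={b1}

φ for f: defs {b3}
  DF⁺ = {b1,b4,b5}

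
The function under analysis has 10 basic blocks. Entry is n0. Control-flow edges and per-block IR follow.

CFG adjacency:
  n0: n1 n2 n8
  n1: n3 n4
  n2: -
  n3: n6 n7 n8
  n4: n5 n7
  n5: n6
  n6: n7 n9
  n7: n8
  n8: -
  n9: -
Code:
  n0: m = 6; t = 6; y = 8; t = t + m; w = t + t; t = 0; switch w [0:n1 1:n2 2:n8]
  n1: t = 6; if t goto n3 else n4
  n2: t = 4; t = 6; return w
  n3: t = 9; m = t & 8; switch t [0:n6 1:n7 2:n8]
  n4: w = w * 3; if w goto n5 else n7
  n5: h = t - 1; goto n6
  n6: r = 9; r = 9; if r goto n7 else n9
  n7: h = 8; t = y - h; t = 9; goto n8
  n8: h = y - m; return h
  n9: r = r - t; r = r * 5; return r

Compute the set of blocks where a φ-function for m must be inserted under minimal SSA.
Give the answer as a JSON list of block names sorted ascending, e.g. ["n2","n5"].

idom tree: n1←n0 n2←n0 n3←n1 n4←n1 n5←n4 n6←n1 n7←n1 n8←n0 n9←n6
Join-block Dom:
  n6: preds {n3,n5}: {n0,n1,n3} ∩ {n0,n1,n4,n5} = {n0,n1}; idom=n1
  n7: preds {n3,n4,n6}: {n0,n1,n3} ∩ {n0,n1,n4} ∩ {n0,n1,n6} = {n0,n1}; idom=n1
  n8: preds {n0,n3,n7}: {n0} ∩ {n0,n1,n3} ∩ {n0,n1,n7} = {n0}; idom=n0

DF walk-up:
  join n6 pred n3: n3 stop@n1
  join n6 pred n5: n5→n4 stop@n1
  join n7 pred n3: n3 stop@n1
  join n7 pred n4: n4 stop@n1
  join n7 pred n6: n6 stop@n1
  join n8 pred n0: · stop@n0
  join n8 pred n3: n3→n1 stop@n0
  join n8 pred n7: n7→n1 stop@n0
  DF(n0)=∅
  DF(n1)={n8}
  DF(n2)=∅
  DF(n3)={n6,n7,n8}
  DF(n4)={n6,n7}
  DF(n5)={n6}
  DF(n6)={n7}
  DF(n7)={n8}
  DF(n8)=∅
  DF(n9)=∅

φ for m: defs {n0,n3}
  DF⁺ = {n6,n7,n8}

Answer: ["n6", "n7", "n8"]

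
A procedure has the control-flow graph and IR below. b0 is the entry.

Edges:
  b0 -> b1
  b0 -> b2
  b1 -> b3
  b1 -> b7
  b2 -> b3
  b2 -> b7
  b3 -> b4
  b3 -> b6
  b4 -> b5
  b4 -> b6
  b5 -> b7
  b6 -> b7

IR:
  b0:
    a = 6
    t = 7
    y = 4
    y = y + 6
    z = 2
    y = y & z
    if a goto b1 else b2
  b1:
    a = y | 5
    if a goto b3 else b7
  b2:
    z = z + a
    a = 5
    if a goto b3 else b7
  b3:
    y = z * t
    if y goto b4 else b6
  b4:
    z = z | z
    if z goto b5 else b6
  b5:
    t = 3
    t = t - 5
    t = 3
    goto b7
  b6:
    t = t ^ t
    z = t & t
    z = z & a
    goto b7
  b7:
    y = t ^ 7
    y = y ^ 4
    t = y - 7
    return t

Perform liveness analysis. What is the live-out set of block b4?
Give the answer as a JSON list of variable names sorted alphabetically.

Answer: ["a", "t"]

Working:
Block summaries:
  b0: def={a,t,y,z} ue=∅
  b1: def={a} ue={y}
  b2: def={a,z} ue={a,z}
  b3: def={y} ue={t,z}
  b4: def={z} ue={z}
  b5: def={t} ue=∅
  b6: def={t,z} ue={a,t}
  b7: def={t,y} ue={t}

Liveness:
  b0 li=∅ lo={a,t,y,z}
  b1 li={t,y,z} lo={a,t,z}
  b2 li={a,t,z} lo={a,t,z}
  b3 li={a,t,z} lo={a,t,z}
  b4 li={a,t,z} lo={a,t}
  b5 li=∅ lo={t}
  b6 li={a,t} lo={t}
  b7 li={t} lo=∅

live-out(b4) = ["a", "t"]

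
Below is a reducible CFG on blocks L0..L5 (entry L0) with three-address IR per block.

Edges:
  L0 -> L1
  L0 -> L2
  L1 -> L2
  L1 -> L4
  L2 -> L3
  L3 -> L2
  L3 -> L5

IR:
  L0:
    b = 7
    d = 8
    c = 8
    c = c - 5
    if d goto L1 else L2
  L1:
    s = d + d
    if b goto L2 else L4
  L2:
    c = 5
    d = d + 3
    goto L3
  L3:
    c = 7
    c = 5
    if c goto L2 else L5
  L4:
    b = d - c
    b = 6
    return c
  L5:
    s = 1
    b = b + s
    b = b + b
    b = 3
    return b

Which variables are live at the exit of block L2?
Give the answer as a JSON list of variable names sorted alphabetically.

Per-block:
  L0: def={b,c,d} ue=∅
  L1: def={s} ue={b,d}
  L2: def={c,d} ue={d}
  L3: def={c} ue=∅
  L4: def={b} ue={c,d}
  L5: def={b,s} ue={b}

Backward fixpoint:
  L0 li=∅ lo={b,c,d}
  L1 li={b,c,d} lo={b,c,d}
  L2 li={b,d} lo={b,d}
  L3 li={b,d} lo={b,d}
  L4 li={c,d} lo=∅
  L5 li={b} lo=∅

live-out(L2) = ["b", "d"]

Answer: ["b", "d"]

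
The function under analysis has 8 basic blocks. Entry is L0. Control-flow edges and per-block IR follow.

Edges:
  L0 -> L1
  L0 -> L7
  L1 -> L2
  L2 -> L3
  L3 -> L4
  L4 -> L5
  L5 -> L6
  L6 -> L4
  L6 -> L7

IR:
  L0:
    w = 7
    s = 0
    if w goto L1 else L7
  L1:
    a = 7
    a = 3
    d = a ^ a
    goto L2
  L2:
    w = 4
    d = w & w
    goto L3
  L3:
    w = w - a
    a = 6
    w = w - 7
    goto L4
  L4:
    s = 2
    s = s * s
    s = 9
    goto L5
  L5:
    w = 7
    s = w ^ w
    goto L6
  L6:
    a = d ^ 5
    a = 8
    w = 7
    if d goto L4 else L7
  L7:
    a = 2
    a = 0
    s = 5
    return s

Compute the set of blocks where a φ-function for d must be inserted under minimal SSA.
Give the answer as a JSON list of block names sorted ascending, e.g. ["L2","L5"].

idom tree: L1←L0 L2←L1 L3←L2 L4←L3 L5←L4 L6←L5 L7←L0
Dom∩ at merges:
  L4: preds {L3,L6}: {L0,L1,L2,L3} ∩ {L0,L1,L2,L3,L4,L5,L6} = {L0,L1,L2,L3}; idom=L3
  L7: preds {L0,L6}: {L0} ∩ {L0,L1,L2,L3,L4,L5,L6} = {L0}; idom=L0

Frontier:
  join L4 pred L3: · stop@L3
  join L4 pred L6: L6→L5→L4 stop@L3
  join L7 pred L0: · stop@L0
  join L7 pred L6: L6→L5→L4→L3→L2→L1 stop@L0
  L0: DF=∅
  L1: DF={L7}
  L2: DF={L7}
  L3: DF={L7}
  L4: DF={L4,L7}
  L5: DF={L4,L7}
  L6: DF={L4,L7}
  L7: DF=∅

φ for d: defs {L1,L2}
  DF⁺ = {L7}

Answer: ["L7"]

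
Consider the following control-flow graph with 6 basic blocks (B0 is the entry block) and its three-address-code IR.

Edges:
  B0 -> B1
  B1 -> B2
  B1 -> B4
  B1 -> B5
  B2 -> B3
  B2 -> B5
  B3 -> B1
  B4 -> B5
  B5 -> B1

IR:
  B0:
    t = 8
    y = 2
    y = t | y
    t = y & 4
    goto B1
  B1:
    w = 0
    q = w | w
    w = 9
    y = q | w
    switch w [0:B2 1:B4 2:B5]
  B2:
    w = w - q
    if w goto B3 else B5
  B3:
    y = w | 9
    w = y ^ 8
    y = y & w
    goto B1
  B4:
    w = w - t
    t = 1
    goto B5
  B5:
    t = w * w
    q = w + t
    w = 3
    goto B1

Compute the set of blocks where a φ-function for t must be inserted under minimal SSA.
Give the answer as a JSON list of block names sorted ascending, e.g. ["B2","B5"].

Answer: ["B1", "B5"]

Working:
idom tree: B1←B0 B2←B1 B3←B2 B4←B1 B5←B1
Join-block Dom:
  B1: preds {B0,B3,B5}: {B0} ∩ {B0,B1,B2,B3} ∩ {B0,B1,B5} = {B0}; idom=B0
  B5: preds {B1,B2,B4}: {B0,B1} ∩ {B0,B1,B2} ∩ {B0,B1,B4} = {B0,B1}; idom=B1

Frontier:
  join B1 pred B0: · stop@B0
  join B1 pred B3: B3→B2→B1 stop@B0
  join B1 pred B5: B5→B1 stop@B0
  join B5 pred B1: · stop@B1
  join B5 pred B2: B2 stop@B1
  join B5 pred B4: B4 stop@B1
  B0 → ∅
  B1 → {B1}
  B2 → {B1,B5}
  B3 → {B1}
  B4 → {B5}
  B5 → {B1}

φ for t: defs {B0,B4,B5}
  DF⁺ = {B1,B5}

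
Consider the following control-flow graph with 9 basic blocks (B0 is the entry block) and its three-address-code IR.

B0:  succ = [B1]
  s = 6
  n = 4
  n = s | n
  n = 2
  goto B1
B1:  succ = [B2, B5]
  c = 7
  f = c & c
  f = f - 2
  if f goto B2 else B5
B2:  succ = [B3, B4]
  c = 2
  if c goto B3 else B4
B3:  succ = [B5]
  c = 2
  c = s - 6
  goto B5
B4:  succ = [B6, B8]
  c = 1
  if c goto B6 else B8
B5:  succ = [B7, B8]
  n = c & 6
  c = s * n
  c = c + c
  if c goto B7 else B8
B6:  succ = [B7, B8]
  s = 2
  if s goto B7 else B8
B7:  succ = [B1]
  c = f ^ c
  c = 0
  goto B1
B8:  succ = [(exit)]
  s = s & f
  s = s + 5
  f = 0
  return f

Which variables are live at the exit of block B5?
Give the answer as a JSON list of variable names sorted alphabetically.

Answer: ["c", "f", "s"]

Working:
Per-block:
  B0 def {n,s} use ∅
  B1 def {c,f} use ∅
  B2 def {c} use ∅
  B3 def {c} use {s}
  B4 def {c} use ∅
  B5 def {c,n} use {c,s}
  B6 def {s} use ∅
  B7 def {c} use {c,f}
  B8 def {f,s} use {f,s}

Liveness:
  live B0: ∅→{s}
  live B1: {s}→{c,f,s}
  live B2: {f,s}→{f,s}
  live B3: {f,s}→{c,f,s}
  live B4: {f,s}→{c,f,s}
  live B5: {c,f,s}→{c,f,s}
  live B6: {c,f}→{c,f,s}
  live B7: {c,f,s}→{s}
  live B8: {f,s}→∅

live-out(B5) = ["c", "f", "s"]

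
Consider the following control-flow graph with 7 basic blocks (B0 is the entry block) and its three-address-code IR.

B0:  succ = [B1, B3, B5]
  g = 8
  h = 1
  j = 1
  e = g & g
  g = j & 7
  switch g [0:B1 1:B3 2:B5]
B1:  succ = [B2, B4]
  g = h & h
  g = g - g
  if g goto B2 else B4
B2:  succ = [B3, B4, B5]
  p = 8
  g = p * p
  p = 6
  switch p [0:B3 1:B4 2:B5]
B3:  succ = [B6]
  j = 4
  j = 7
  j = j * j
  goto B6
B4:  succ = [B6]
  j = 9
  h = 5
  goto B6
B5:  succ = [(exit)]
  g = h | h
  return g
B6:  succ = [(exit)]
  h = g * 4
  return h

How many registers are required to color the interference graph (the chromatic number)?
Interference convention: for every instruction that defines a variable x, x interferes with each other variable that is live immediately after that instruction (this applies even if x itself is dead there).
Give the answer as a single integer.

Answer: 3

Derivation:
Per-block:
  B0 def {e,g,h,j} use ∅
  B1 def {g} use {h}
  B2 def {g,p} use ∅
  B3 def {j} use ∅
  B4 def {h,j} use ∅
  B5 def {g} use {h}
  B6 def {h} use {g}

Backward fixpoint:
  B0: in=∅ out={g,h}
  B1: in={h} out={g,h}
  B2: in={h} out={g,h}
  B3: in={g} out={g}
  B4: in={g} out={g}
  B5: in={h} out=∅
  B6: in={g} out=∅

Conflict graph:
  e↔{h,j}
  g↔{h,j,p}
  h↔{e,g,j,p}
  j↔{e,g,h}
  p↔{g,h}

Registers:
  clique {e,h,j} ⇒ need ≥ 3
  assign e→c1 g→c1 h→c0 j→c2 p→c2 — no edge inside a register ⇒ χ ≤ 3
  χ = 3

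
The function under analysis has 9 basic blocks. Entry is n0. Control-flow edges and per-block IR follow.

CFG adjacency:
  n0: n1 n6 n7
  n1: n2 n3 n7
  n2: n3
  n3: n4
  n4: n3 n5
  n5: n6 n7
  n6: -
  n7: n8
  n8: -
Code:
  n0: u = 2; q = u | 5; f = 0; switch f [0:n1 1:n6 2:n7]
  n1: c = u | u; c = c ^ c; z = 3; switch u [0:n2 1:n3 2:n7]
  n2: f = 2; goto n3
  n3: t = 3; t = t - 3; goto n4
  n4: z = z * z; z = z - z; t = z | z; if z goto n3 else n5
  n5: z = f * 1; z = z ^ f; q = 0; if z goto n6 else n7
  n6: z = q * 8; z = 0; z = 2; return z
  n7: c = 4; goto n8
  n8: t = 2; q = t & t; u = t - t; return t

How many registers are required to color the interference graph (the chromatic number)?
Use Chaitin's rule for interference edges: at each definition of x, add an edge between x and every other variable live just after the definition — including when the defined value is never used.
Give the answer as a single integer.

def/use:
  n0 def {f,q,u} use ∅
  n1 def {c,z} use {u}
  n2 def {f} use ∅
  n3 def {t} use ∅
  n4 def {t,z} use {z}
  n5 def {q,z} use {f}
  n6 def {z} use {q}
  n7 def {c} use ∅
  n8 def {q,t,u} use ∅

Live sets:
  live n0: ∅→{f,q,u}
  live n1: {f,u}→{f,z}
  live n2: {z}→{f,z}
  live n3: {f,z}→{f,z}
  live n4: {f,z}→{f,z}
  live n5: {f}→{q}
  live n6: {q}→∅
  live n7: ∅→∅
  live n8: ∅→∅

Interfere edges:
  c↔{f,u}
  f↔{c,q,t,u,z}
  q↔{f,t,u,z}
  t↔{f,q,u,z}
  u↔{c,f,q,t,z}
  z↔{f,q,t,u}

Registers:
  clique {f,q,t,u,z} ⇒ need ≥ 5
  5-colouring: R0={f}  R1={u}  R2={c,q}  R3={t}  R4={z}
  χ = 5

Answer: 5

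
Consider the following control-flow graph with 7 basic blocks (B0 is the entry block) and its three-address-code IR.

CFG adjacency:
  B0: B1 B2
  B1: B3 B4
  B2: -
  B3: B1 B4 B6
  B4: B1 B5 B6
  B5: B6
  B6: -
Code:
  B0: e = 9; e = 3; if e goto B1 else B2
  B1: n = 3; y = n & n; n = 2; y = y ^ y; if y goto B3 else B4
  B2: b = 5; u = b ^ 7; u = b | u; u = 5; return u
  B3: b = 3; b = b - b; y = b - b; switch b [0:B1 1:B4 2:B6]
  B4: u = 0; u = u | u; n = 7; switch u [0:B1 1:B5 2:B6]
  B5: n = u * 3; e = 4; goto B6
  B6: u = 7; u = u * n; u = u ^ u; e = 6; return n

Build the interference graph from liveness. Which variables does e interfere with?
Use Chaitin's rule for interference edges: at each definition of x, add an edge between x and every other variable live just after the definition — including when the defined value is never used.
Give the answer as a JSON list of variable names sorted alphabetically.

def/use:
  B0: def={e} ue=∅
  B1: def={n,y} ue=∅
  B2: def={b,u} ue=∅
  B3: def={b,y} ue=∅
  B4: def={n,u} ue=∅
  B5: def={e,n} ue={u}
  B6: def={e,u} ue={n}

Backward fixpoint:
  B0 li=∅ lo=∅
  B1 li=∅ lo={n}
  B2 li=∅ lo=∅
  B3 li={n} lo={n}
  B4 li=∅ lo={n,u}
  B5 li={u} lo={n}
  B6 li={n} lo=∅

Interference:
  b — {n,u,y}
  e — {n}
  n — {b,e,u,y}
  u — {b,n}
  y — {b,n}

N(e) = ["n"]

Answer: ["n"]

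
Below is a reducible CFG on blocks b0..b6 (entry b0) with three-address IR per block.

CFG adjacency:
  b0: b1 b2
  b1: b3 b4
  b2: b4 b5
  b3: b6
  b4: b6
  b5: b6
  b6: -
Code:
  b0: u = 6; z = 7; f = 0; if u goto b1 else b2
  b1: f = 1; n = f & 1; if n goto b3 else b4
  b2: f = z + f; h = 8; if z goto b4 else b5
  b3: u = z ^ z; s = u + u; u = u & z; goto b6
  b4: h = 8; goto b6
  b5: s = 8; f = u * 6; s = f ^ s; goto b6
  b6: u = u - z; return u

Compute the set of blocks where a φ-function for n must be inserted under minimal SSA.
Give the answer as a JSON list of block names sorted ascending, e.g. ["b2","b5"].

idom tree: b1←b0 b2←b0 b3←b1 b4←b0 b5←b2 b6←b0
Dom∩ at merges:
  b4: preds {b1,b2}: {b0,b1} ∩ {b0,b2} = {b0}; idom=b0
  b6: preds {b3,b4,b5}: {b0,b1,b3} ∩ {b0,b4} ∩ {b0,b2,b5} = {b0}; idom=b0

DF derivation:
  join b4 pred b1: b1 stop@b0
  join b4 pred b2: b2 stop@b0
  join b6 pred b3: b3→b1 stop@b0
  join b6 pred b4: b4 stop@b0
  join b6 pred b5: b5→b2 stop@b0
  b0: DF=∅
  b1: DF={b4,b6}
  b2: DF={b4,b6}
  b3: DF={b6}
  b4: DF={b6}
  b5: DF={b6}
  b6: DF=∅

φ for n: defs {b1}
  DF⁺ = {b4,b6}

Answer: ["b4", "b6"]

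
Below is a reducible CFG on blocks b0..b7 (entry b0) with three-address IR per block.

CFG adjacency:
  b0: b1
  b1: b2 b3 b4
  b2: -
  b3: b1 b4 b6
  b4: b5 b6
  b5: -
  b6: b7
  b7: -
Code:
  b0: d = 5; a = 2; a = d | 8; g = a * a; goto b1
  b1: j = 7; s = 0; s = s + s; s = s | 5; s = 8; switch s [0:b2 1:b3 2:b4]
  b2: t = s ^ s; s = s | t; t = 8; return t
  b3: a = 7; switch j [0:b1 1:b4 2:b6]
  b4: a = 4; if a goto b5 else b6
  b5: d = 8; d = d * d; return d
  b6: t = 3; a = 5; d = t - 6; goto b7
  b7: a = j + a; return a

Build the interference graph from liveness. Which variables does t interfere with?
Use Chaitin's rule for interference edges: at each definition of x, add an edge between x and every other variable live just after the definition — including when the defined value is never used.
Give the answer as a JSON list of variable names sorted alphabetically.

Per-block:
  b0 def {a,d,g} use ∅
  b1 def {j,s} use ∅
  b2 def {s,t} use {s}
  b3 def {a} use {j}
  b4 def {a} use ∅
  b5 def {d} use ∅
  b6 def {a,d,t} use ∅
  b7 def {a} use {a,j}

Live sets:
  b0 li=∅ lo=∅
  b1 li=∅ lo={j,s}
  b2 li={s} lo=∅
  b3 li={j} lo={j}
  b4 li={j} lo={j}
  b5 li=∅ lo=∅
  b6 li={j} lo={a,j}
  b7 li={a,j} lo=∅

Interfere edges:
  a↔{d,j,t}
  d↔{a,j}
  g↔∅
  j↔{a,d,s,t}
  s↔{j,t}
  t↔{a,j,s}

N(t) = ["a", "j", "s"]

Answer: ["a", "j", "s"]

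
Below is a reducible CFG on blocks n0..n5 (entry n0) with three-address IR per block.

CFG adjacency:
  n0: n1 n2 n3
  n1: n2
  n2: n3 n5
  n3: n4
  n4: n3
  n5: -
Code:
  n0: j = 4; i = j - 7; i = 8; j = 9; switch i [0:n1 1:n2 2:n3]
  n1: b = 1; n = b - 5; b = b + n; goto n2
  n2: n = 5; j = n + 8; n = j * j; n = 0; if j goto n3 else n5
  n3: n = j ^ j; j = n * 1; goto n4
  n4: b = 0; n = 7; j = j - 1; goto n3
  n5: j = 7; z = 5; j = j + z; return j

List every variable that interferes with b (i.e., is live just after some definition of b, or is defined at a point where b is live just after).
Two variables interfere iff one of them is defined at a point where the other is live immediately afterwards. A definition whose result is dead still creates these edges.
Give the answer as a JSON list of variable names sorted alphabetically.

def/use:
  n0 def {i,j} use ∅
  n1 def {b,n} use ∅
  n2 def {j,n} use ∅
  n3 def {j,n} use {j}
  n4 def {b,j,n} use {j}
  n5 def {j,z} use ∅

Liveness:
  live n0: ∅→{j}
  live n1: ∅→∅
  live n2: ∅→{j}
  live n3: {j}→{j}
  live n4: {j}→{j}
  live n5: ∅→∅

Interfere edges:
  b↔{j,n}
  i↔{j}
  j↔{b,i,n,z}
  n↔{b,j}
  z↔{j}

N(b) = ["j", "n"]

Answer: ["j", "n"]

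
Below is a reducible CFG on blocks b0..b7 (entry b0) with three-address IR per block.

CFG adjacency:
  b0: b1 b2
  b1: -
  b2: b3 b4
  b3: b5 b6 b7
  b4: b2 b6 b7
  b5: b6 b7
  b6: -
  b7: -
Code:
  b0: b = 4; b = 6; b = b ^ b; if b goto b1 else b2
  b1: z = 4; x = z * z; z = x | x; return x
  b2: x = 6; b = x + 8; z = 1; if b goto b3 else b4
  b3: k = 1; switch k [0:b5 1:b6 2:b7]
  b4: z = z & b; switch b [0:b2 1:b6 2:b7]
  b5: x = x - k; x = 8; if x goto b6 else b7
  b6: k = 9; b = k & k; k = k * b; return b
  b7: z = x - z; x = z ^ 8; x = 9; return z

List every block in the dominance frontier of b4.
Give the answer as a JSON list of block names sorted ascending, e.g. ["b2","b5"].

Answer: ["b2", "b6", "b7"]

Analysis:
idom tree: b1←b0 b2←b0 b3←b2 b4←b2 b5←b3 b6←b2 b7←b2
Dom∩ at merges:
  b2: preds {b0,b4}: {b0} ∩ {b0,b2,b4} = {b0}; idom=b0
  b6: preds {b3,b4,b5}: {b0,b2,b3} ∩ {b0,b2,b4} ∩ {b0,b2,b3,b5} = {b0,b2}; idom=b2
  b7: preds {b3,b4,b5}: {b0,b2,b3} ∩ {b0,b2,b4} ∩ {b0,b2,b3,b5} = {b0,b2}; idom=b2

Frontier:
  b2←b0: walk · to b0
  b2←b4: walk b4→b2 to b0
  b6←b3: walk b3 to b2
  b6←b4: walk b4 to b2
  b6←b5: walk b5→b3 to b2
  b7←b3: walk b3 to b2
  b7←b4: walk b4 to b2
  b7←b5: walk b5→b3 to b2
  b0 → ∅
  b1 → ∅
  b2 → {b2}
  b3 → {b6,b7}
  b4 → {b2,b6,b7}
  b5 → {b6,b7}
  b6 → ∅
  b7 → ∅

DF(b4) = ["b2", "b6", "b7"]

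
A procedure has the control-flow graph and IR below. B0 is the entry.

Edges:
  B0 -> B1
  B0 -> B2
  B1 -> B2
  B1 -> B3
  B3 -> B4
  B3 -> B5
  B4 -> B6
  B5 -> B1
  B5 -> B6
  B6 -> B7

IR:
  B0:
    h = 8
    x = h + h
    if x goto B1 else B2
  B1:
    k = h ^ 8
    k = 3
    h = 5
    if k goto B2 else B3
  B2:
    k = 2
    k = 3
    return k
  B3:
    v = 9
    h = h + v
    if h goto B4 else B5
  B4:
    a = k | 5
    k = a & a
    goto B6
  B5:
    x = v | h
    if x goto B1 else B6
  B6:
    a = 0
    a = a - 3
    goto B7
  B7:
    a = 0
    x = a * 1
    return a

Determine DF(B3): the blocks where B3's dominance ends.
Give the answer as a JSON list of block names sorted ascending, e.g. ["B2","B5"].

idom tree: B1←B0 B2←B0 B3←B1 B4←B3 B5←B3 B6←B3 B7←B6
Dom at joins:
  B1: preds {B0,B5}: {B0} ∩ {B0,B1,B3,B5} = {B0}; idom=B0
  B2: preds {B0,B1}: {B0} ∩ {B0,B1} = {B0}; idom=B0
  B6: preds {B4,B5}: {B0,B1,B3,B4} ∩ {B0,B1,B3,B5} = {B0,B1,B3}; idom=B3

DF walk-up:
  join B1 pred B0: · stop@B0
  join B1 pred B5: B5→B3→B1 stop@B0
  join B2 pred B0: · stop@B0
  join B2 pred B1: B1 stop@B0
  join B6 pred B4: B4 stop@B3
  join B6 pred B5: B5 stop@B3
  B0 → ∅
  B1 → {B1,B2}
  B2 → ∅
  B3 → {B1}
  B4 → {B6}
  B5 → {B1,B6}
  B6 → ∅
  B7 → ∅

DF(B3) = ["B1"]

Answer: ["B1"]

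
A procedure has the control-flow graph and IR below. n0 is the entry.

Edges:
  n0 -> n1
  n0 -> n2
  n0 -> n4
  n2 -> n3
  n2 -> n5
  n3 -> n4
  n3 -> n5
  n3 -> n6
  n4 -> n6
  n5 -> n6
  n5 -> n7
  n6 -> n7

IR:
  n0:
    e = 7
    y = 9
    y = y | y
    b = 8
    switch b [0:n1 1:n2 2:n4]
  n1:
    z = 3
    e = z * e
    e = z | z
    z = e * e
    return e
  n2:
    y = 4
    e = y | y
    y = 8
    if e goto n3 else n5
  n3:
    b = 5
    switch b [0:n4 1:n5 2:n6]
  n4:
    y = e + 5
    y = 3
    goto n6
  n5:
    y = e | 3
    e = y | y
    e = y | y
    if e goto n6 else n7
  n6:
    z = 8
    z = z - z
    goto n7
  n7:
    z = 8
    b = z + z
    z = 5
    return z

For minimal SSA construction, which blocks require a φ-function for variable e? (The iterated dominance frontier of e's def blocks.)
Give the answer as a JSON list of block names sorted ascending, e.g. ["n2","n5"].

Answer: ["n4", "n6", "n7"]

Analysis:
idom tree: n1←n0 n2←n0 n3←n2 n4←n0 n5←n2 n6←n0 n7←n0
Dom at joins:
  n4: preds {n0,n3}: {n0} ∩ {n0,n2,n3} = {n0}; idom=n0
  n5: preds {n2,n3}: {n0,n2} ∩ {n0,n2,n3} = {n0,n2}; idom=n2
  n6: preds {n3,n4,n5}: {n0,n2,n3} ∩ {n0,n4} ∩ {n0,n2,n5} = {n0}; idom=n0
  n7: preds {n5,n6}: {n0,n2,n5} ∩ {n0,n6} = {n0}; idom=n0

DF derivation:
  join n4 pred n0: · stop@n0
  join n4 pred n3: n3→n2 stop@n0
  join n5 pred n2: · stop@n2
  join n5 pred n3: n3 stop@n2
  join n6 pred n3: n3→n2 stop@n0
  join n6 pred n4: n4 stop@n0
  join n6 pred n5: n5→n2 stop@n0
  join n7 pred n5: n5→n2 stop@n0
  join n7 pred n6: n6 stop@n0
  n0 → ∅
  n1 → ∅
  n2 → {n4,n6,n7}
  n3 → {n4,n5,n6}
  n4 → {n6}
  n5 → {n6,n7}
  n6 → {n7}
  n7 → ∅

φ for e: defs {n0,n1,n2,n5}
  DF⁺ = {n4,n6,n7}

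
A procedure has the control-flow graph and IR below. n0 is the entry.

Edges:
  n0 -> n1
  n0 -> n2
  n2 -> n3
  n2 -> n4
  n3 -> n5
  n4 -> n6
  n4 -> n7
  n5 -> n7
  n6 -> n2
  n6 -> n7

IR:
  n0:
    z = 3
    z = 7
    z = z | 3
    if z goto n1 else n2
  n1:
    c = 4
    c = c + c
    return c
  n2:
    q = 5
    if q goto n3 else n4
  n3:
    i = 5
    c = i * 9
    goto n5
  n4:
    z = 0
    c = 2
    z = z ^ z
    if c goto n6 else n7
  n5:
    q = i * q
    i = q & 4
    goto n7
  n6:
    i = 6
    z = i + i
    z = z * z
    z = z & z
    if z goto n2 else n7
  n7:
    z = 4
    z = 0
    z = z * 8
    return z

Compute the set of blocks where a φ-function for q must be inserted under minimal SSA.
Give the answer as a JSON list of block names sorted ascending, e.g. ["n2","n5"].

idom tree: n1←n0 n2←n0 n3←n2 n4←n2 n5←n3 n6←n4 n7←n2
Join-block Dom:
  n2: preds {n0,n6}: {n0} ∩ {n0,n2,n4,n6} = {n0}; idom=n0
  n7: preds {n4,n5,n6}: {n0,n2,n4} ∩ {n0,n2,n3,n5} ∩ {n0,n2,n4,n6} = {n0,n2}; idom=n2

DF walk-up:
  n2←n0: walk · to n0
  n2←n6: walk n6→n4→n2 to n0
  n7←n4: walk n4 to n2
  n7←n5: walk n5→n3 to n2
  n7←n6: walk n6→n4 to n2
  n0 → ∅
  n1 → ∅
  n2 → {n2}
  n3 → {n7}
  n4 → {n2,n7}
  n5 → {n7}
  n6 → {n2,n7}
  n7 → ∅

φ for q: defs {n2,n5}
  DF⁺ = {n2,n7}

Answer: ["n2", "n7"]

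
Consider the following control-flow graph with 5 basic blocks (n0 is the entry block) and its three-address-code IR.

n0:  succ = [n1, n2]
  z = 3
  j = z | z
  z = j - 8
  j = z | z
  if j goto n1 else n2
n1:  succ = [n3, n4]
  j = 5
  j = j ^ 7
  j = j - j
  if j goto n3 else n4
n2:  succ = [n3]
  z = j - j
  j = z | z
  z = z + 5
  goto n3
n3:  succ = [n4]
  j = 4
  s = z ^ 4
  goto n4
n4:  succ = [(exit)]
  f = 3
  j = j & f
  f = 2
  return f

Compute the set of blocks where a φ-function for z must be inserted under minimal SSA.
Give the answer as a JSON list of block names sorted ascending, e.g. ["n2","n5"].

idom tree: n1←n0 n2←n0 n3←n0 n4←n0
Dom∩ at merges:
  n3: preds {n1,n2}: {n0,n1} ∩ {n0,n2} = {n0}; idom=n0
  n4: preds {n1,n3}: {n0,n1} ∩ {n0,n3} = {n0}; idom=n0

Frontier:
  join n3 pred n1: n1 stop@n0
  join n3 pred n2: n2 stop@n0
  join n4 pred n1: n1 stop@n0
  join n4 pred n3: n3 stop@n0
  DF(n0)=∅
  DF(n1)={n3,n4}
  DF(n2)={n3}
  DF(n3)={n4}
  DF(n4)=∅

φ for z: defs {n0,n2}
  DF⁺ = {n3,n4}

Answer: ["n3", "n4"]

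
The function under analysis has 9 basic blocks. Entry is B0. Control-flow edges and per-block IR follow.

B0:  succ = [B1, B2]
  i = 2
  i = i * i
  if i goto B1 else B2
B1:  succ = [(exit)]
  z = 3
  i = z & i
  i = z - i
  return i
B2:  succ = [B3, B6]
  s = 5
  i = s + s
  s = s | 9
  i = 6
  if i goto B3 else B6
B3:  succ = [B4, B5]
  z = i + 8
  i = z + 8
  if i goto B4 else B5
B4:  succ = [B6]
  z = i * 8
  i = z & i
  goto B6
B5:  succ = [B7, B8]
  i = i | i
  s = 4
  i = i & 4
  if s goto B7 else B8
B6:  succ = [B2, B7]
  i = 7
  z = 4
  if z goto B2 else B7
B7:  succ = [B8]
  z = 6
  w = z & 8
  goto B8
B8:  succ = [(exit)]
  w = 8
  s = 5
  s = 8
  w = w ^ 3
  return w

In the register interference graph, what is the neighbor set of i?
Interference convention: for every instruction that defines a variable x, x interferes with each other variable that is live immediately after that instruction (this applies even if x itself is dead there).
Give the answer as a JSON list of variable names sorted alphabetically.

Answer: ["s", "z"]

Analysis:
Block summaries:
  B0: {i} / ∅
  B1: {i,z} / {i}
  B2: {i,s} / ∅
  B3: {i,z} / {i}
  B4: {i,z} / {i}
  B5: {i,s} / {i}
  B6: {i,z} / ∅
  B7: {w,z} / ∅
  B8: {s,w} / ∅

Liveness:
  B0: in=∅ out={i}
  B1: in={i} out=∅
  B2: in=∅ out={i}
  B3: in={i} out={i}
  B4: in={i} out=∅
  B5: in={i} out=∅
  B6: in=∅ out=∅
  B7: in=∅ out=∅
  B8: in=∅ out=∅

Interference:
  i↔{s,z}
  s↔{i,w}
  w↔{s}
  z↔{i}

N(i) = ["s", "z"]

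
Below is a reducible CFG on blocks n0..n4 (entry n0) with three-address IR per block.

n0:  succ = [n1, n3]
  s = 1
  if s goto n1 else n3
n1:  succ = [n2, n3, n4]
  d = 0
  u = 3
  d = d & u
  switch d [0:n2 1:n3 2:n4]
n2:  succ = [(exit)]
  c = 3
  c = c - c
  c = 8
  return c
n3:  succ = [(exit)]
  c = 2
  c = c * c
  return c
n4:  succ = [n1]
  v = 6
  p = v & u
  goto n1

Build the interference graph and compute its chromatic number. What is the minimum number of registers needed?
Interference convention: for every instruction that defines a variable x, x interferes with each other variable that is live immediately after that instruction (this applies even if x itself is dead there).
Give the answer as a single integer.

def/use:
  n0: def={s} ue=∅
  n1: def={d,u} ue=∅
  n2: def={c} ue=∅
  n3: def={c} ue=∅
  n4: def={p,v} ue={u}

Liveness:
  live n0: ∅→∅
  live n1: ∅→{u}
  live n2: ∅→∅
  live n3: ∅→∅
  live n4: {u}→∅

Conflict graph:
  c — ∅
  d — {u}
  p — ∅
  s — ∅
  u — {d,v}
  v — {u}

Colouring:
  {d,u} pairwise interfere (2-clique) ⇒ χ ≥ 2
  assign c→r0 d→r1 p→r0 s→r0 u→r0 v→r1 — no edge inside a register ⇒ χ ≤ 2
  χ = 2

Answer: 2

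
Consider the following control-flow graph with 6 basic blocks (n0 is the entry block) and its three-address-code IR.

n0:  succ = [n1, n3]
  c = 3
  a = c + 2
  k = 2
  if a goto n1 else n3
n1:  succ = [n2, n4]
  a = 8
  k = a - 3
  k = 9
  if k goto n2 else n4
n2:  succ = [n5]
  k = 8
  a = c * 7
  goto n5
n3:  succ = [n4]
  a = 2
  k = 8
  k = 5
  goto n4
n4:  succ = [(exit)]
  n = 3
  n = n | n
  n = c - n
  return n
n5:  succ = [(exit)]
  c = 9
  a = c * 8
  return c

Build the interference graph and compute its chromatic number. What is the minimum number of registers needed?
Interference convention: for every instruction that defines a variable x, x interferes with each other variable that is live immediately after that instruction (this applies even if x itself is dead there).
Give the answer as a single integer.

def/use:
  n0: def={a,c,k} ue=∅
  n1: def={a,k} ue=∅
  n2: def={a,k} ue={c}
  n3: def={a,k} ue=∅
  n4: def={n} ue={c}
  n5: def={a,c} ue=∅

Liveness:
  n0 li=∅ lo={c}
  n1 li={c} lo={c}
  n2 li={c} lo=∅
  n3 li={c} lo={c}
  n4 li={c} lo=∅
  n5 li=∅ lo=∅

Conflict graph:
  a↔{c,k}
  c↔{a,k,n}
  k↔{a,c}
  n↔{c}

Registers:
  lower bound: {a,c,k} mutually conflict ⇒ χ ≥ 3
  assign a→R1 c→R0 k→R2 n→R1 — no edge inside a register ⇒ χ ≤ 3
  χ = 3

Answer: 3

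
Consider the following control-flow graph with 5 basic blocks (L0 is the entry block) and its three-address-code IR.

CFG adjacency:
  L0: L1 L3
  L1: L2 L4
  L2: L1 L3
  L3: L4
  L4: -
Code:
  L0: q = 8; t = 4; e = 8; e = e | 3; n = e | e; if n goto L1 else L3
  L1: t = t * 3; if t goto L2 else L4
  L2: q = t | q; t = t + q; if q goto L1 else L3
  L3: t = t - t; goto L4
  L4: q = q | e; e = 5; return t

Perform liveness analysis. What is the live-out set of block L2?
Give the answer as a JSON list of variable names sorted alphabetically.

Answer: ["e", "q", "t"]

Derivation:
Block summaries:
  L0: {e,n,q,t} / ∅
  L1: {t} / {t}
  L2: {q,t} / {q,t}
  L3: {t} / {t}
  L4: {e,q} / {e,q,t}

Backward fixpoint:
  L0: in=∅ out={e,q,t}
  L1: in={e,q,t} out={e,q,t}
  L2: in={e,q,t} out={e,q,t}
  L3: in={e,q,t} out={e,q,t}
  L4: in={e,q,t} out=∅

live-out(L2) = ["e", "q", "t"]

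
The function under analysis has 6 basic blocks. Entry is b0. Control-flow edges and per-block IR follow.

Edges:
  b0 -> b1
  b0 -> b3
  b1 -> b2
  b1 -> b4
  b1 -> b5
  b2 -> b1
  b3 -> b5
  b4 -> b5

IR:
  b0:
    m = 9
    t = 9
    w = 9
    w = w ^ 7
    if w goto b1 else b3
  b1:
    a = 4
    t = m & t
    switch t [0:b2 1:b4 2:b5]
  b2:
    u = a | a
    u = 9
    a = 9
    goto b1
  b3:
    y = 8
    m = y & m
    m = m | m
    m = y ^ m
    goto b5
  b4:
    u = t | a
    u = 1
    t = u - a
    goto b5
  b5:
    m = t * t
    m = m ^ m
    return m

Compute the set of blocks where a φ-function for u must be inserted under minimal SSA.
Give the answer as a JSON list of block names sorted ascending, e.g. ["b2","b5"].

Answer: ["b1", "b5"]

Analysis:
idom tree: b1←b0 b2←b1 b3←b0 b4←b1 b5←b0
Dom∩ at merges:
  b1: preds {b0,b2}: {b0} ∩ {b0,b1,b2} = {b0}; idom=b0
  b5: preds {b1,b3,b4}: {b0,b1} ∩ {b0,b3} ∩ {b0,b1,b4} = {b0}; idom=b0

DF walk-up:
  join b1 pred b0: · stop@b0
  join b1 pred b2: b2→b1 stop@b0
  join b5 pred b1: b1 stop@b0
  join b5 pred b3: b3 stop@b0
  join b5 pred b4: b4→b1 stop@b0
  DF(b0)=∅
  DF(b1)={b1,b5}
  DF(b2)={b1}
  DF(b3)={b5}
  DF(b4)={b5}
  DF(b5)=∅

φ for u: defs {b2,b4}
  DF⁺ = {b1,b5}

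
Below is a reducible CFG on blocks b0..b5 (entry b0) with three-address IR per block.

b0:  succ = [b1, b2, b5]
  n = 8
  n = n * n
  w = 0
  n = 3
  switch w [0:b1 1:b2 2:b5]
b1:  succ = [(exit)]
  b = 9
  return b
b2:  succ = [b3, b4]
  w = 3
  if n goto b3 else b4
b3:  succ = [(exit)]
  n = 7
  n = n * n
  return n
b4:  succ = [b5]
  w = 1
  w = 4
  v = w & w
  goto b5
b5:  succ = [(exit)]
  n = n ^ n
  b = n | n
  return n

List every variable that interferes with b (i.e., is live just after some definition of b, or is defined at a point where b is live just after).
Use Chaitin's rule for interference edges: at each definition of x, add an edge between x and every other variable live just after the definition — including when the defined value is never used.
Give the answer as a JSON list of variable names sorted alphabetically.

Answer: ["n"]

Analysis:
Per-block:
  b0 def {n,w} use ∅
  b1 def {b} use ∅
  b2 def {w} use {n}
  b3 def {n} use ∅
  b4 def {v,w} use ∅
  b5 def {b,n} use {n}

Live sets:
  b0 li=∅ lo={n}
  b1 li=∅ lo=∅
  b2 li={n} lo={n}
  b3 li=∅ lo=∅
  b4 li={n} lo={n}
  b5 li={n} lo=∅

Interference:
  b: {n}
  n: {b,v,w}
  v: {n}
  w: {n}

N(b) = ["n"]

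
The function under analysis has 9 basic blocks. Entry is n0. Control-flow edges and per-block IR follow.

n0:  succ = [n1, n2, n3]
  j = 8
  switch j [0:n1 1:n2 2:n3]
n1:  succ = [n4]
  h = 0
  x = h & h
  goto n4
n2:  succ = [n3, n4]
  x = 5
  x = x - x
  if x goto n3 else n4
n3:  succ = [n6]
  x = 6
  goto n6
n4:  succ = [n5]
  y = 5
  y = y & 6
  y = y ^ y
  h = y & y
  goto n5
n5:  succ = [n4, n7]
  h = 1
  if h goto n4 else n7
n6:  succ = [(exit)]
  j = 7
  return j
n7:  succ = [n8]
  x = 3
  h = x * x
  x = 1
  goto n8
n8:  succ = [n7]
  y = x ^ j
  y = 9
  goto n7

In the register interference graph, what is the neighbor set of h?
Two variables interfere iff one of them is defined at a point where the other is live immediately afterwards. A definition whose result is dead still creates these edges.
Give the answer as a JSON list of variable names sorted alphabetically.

Answer: ["j"]

Derivation:
Per-block:
  n0: def={j} ue=∅
  n1: def={h,x} ue=∅
  n2: def={x} ue=∅
  n3: def={x} ue=∅
  n4: def={h,y} ue=∅
  n5: def={h} ue=∅
  n6: def={j} ue=∅
  n7: def={h,x} ue=∅
  n8: def={y} ue={j,x}

Live sets:
  n0 li=∅ lo={j}
  n1 li={j} lo={j}
  n2 li={j} lo={j}
  n3 li=∅ lo=∅
  n4 li={j} lo={j}
  n5 li={j} lo={j}
  n6 li=∅ lo=∅
  n7 li={j} lo={j,x}
  n8 li={j,x} lo={j}

Interfere edges:
  h↔{j}
  j↔{h,x,y}
  x↔{j}
  y↔{j}

N(h) = ["j"]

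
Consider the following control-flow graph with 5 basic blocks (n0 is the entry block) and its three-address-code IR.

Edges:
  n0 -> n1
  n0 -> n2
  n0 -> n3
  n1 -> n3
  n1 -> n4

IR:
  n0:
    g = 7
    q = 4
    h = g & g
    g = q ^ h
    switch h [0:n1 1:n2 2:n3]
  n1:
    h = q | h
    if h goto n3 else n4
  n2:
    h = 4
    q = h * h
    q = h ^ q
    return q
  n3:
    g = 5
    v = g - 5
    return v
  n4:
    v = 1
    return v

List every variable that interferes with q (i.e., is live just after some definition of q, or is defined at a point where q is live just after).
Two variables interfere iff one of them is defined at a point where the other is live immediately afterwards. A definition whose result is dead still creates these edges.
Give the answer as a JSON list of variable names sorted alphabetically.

Answer: ["g", "h"]

Derivation:
Per-block:
  n0: def={g,h,q} ue=∅
  n1: def={h} ue={h,q}
  n2: def={h,q} ue=∅
  n3: def={g,v} ue=∅
  n4: def={v} ue=∅

Backward fixpoint:
  n0 li=∅ lo={h,q}
  n1 li={h,q} lo=∅
  n2 li=∅ lo=∅
  n3 li=∅ lo=∅
  n4 li=∅ lo=∅

Interference:
  g↔{h,q}
  h↔{g,q}
  q↔{g,h}
  v↔∅

N(q) = ["g", "h"]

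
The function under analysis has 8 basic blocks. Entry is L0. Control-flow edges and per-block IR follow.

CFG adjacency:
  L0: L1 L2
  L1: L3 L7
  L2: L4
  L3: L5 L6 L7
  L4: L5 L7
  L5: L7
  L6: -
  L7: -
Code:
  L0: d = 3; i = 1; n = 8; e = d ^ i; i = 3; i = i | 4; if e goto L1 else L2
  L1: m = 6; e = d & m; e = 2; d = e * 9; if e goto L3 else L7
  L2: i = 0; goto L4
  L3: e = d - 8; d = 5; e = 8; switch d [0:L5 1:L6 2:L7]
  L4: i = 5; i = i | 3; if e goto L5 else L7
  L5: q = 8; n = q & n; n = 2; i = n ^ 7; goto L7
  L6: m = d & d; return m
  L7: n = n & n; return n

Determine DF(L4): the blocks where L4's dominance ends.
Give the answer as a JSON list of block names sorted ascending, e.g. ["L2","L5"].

Answer: ["L5", "L7"]

Derivation:
idom tree: L1←L0 L2←L0 L3←L1 L4←L2 L5←L0 L6←L3 L7←L0
Dom at joins:
  L5: preds {L3,L4}: {L0,L1,L3} ∩ {L0,L2,L4} = {L0}; idom=L0
  L7: preds {L1,L3,L4,L5}: {L0,L1} ∩ {L0,L1,L3} ∩ {L0,L2,L4} ∩ {L0,L5} = {L0}; idom=L0

DF derivation:
  join L5 pred L3: L3→L1 stop@L0
  join L5 pred L4: L4→L2 stop@L0
  join L7 pred L1: L1 stop@L0
  join L7 pred L3: L3→L1 stop@L0
  join L7 pred L4: L4→L2 stop@L0
  join L7 pred L5: L5 stop@L0
  DF(L0)=∅
  DF(L1)={L5,L7}
  DF(L2)={L5,L7}
  DF(L3)={L5,L7}
  DF(L4)={L5,L7}
  DF(L5)={L7}
  DF(L6)=∅
  DF(L7)=∅

DF(L4) = ["L5", "L7"]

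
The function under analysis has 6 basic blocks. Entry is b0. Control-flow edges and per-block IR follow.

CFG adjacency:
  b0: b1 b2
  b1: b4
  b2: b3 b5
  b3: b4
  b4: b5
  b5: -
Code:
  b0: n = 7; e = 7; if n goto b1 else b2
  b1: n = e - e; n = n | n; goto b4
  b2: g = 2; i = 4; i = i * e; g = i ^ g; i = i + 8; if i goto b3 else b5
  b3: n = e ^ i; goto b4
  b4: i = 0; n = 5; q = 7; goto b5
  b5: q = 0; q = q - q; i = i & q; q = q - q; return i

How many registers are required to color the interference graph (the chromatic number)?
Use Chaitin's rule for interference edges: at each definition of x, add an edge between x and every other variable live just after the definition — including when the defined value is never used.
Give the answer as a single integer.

Block summaries:
  b0: {e,n} / ∅
  b1: {n} / {e}
  b2: {g,i} / {e}
  b3: {n} / {e,i}
  b4: {i,n,q} / ∅
  b5: {i,q} / {i}

Liveness:
  b0 li=∅ lo={e}
  b1 li={e} lo=∅
  b2 li={e} lo={e,i}
  b3 li={e,i} lo=∅
  b4 li=∅ lo={i}
  b5 li={i} lo=∅

Interfere edges:
  e: {g,i,n}
  g: {e,i}
  i: {e,g,n,q}
  n: {e,i}
  q: {i}

Chromatic number:
  lower bound: {e,g,i} mutually conflict ⇒ χ ≥ 3
  assign e→r1 g→r2 i→r0 n→r2 q→r1 — no edge inside a register ⇒ χ ≤ 3
  χ = 3

Answer: 3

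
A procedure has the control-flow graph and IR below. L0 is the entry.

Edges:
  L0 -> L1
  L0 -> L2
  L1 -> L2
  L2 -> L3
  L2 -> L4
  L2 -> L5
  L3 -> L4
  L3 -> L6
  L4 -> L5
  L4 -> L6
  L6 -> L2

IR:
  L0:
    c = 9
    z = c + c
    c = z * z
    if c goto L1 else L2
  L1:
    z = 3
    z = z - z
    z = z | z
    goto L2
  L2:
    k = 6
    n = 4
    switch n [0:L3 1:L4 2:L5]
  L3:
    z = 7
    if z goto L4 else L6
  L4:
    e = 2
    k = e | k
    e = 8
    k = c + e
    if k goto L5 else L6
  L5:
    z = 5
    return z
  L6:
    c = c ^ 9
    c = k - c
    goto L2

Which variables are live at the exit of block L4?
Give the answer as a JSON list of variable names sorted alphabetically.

Answer: ["c", "k"]

Analysis:
Per-block:
  L0: {c,z} / ∅
  L1: {z} / ∅
  L2: {k,n} / ∅
  L3: {z} / ∅
  L4: {e,k} / {c,k}
  L5: {z} / ∅
  L6: {c} / {c,k}

Liveness:
  L0: in=∅ out={c}
  L1: in={c} out={c}
  L2: in={c} out={c,k}
  L3: in={c,k} out={c,k}
  L4: in={c,k} out={c,k}
  L5: in=∅ out=∅
  L6: in={c,k} out={c}

live-out(L4) = ["c", "k"]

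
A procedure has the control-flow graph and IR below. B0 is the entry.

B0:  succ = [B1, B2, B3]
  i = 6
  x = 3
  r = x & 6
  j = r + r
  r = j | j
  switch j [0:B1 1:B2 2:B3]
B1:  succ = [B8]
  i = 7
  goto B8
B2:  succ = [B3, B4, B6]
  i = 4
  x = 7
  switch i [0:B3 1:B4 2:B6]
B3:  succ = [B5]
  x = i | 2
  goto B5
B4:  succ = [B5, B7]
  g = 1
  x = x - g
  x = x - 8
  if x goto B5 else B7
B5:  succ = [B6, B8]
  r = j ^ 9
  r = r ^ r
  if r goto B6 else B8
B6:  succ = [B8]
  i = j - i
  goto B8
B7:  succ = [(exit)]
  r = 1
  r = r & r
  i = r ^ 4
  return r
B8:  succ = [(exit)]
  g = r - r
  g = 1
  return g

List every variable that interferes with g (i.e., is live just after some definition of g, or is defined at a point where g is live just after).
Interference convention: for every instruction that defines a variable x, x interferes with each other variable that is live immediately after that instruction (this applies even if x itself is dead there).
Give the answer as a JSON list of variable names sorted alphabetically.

Answer: ["i", "j", "x"]

Analysis:
Block summaries:
  B0: {i,j,r,x} / ∅
  B1: {i} / ∅
  B2: {i,x} / ∅
  B3: {x} / {i}
  B4: {g,x} / {x}
  B5: {r} / {j}
  B6: {i} / {i,j}
  B7: {i,r} / ∅
  B8: {g} / {r}

Liveness:
  live B0: ∅→{i,j,r}
  live B1: {r}→{r}
  live B2: {j,r}→{i,j,r,x}
  live B3: {i,j}→{i,j}
  live B4: {i,j,x}→{i,j}
  live B5: {i,j}→{i,j,r}
  live B6: {i,j,r}→{r}
  live B7: ∅→∅
  live B8: {r}→∅

Interfere edges:
  g: {i,j,x}
  i: {g,j,r,x}
  j: {g,i,r,x}
  r: {i,j,x}
  x: {g,i,j,r}

N(g) = ["i", "j", "x"]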